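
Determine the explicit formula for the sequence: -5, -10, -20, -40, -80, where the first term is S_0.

Check ratios: -10 / -5 = 2.0
Common ratio r = 2.
First term a = -5.
Formula: S_i = -5 * 2^i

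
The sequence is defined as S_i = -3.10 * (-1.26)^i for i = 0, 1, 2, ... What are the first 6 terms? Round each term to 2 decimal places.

This is a geometric sequence.
i=0: S_0 = -3.1 * (-1.26)^0 = -3.1
i=1: S_1 = -3.1 * (-1.26)^1 ≈ 3.91
i=2: S_2 = -3.1 * (-1.26)^2 ≈ -4.92
i=3: S_3 = -3.1 * (-1.26)^3 ≈ 6.2
i=4: S_4 = -3.1 * (-1.26)^4 ≈ -7.81
i=5: S_5 = -3.1 * (-1.26)^5 ≈ 9.84
The first 6 terms are: [-3.1, 3.91, -4.92, 6.2, -7.81, 9.84]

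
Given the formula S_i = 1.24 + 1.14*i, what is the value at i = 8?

S_8 = 1.24 + 1.14*8 = 1.24 + 9.12 = 10.36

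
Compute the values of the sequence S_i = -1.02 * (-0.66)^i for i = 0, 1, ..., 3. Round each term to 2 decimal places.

This is a geometric sequence.
i=0: S_0 = -1.02 * (-0.66)^0 = -1.02
i=1: S_1 = -1.02 * (-0.66)^1 ≈ 0.67
i=2: S_2 = -1.02 * (-0.66)^2 ≈ -0.44
i=3: S_3 = -1.02 * (-0.66)^3 ≈ 0.29
The first 4 terms are: [-1.02, 0.67, -0.44, 0.29]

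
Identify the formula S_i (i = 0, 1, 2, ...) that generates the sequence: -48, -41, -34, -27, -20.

Check differences: -41 - -48 = 7
-34 - -41 = 7
Common difference d = 7.
First term a = -48.
Formula: S_i = -48 + 7*i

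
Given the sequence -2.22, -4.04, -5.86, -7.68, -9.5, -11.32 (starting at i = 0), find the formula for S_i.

Check differences: -4.04 - -2.22 = -1.82
-5.86 - -4.04 = -1.82
Common difference d = -1.82.
First term a = -2.22.
Formula: S_i = -2.22 - 1.82*i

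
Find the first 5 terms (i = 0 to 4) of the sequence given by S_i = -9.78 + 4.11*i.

This is an arithmetic sequence.
i=0: S_0 = -9.78 + 4.11*0 = -9.78
i=1: S_1 = -9.78 + 4.11*1 = -5.67
i=2: S_2 = -9.78 + 4.11*2 = -1.56
i=3: S_3 = -9.78 + 4.11*3 = 2.55
i=4: S_4 = -9.78 + 4.11*4 = 6.66
The first 5 terms are: [-9.78, -5.67, -1.56, 2.55, 6.66]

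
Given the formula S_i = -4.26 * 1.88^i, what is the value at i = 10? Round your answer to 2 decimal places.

S_10 = -4.26 * 1.88^10 ≈ -4.26 * 551.5419 ≈ -2349.57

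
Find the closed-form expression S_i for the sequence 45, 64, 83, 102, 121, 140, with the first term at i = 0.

Check differences: 64 - 45 = 19
83 - 64 = 19
Common difference d = 19.
First term a = 45.
Formula: S_i = 45 + 19*i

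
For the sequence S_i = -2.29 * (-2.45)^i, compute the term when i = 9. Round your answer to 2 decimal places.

S_9 = -2.29 * (-2.45)^9 ≈ -2.29 * -3180.4953 ≈ 7283.33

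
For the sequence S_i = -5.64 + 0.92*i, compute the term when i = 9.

S_9 = -5.64 + 0.92*9 = -5.64 + 8.28 = 2.64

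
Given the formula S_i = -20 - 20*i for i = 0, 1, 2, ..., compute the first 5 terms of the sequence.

This is an arithmetic sequence.
i=0: S_0 = -20 + -20*0 = -20
i=1: S_1 = -20 + -20*1 = -40
i=2: S_2 = -20 + -20*2 = -60
i=3: S_3 = -20 + -20*3 = -80
i=4: S_4 = -20 + -20*4 = -100
The first 5 terms are: [-20, -40, -60, -80, -100]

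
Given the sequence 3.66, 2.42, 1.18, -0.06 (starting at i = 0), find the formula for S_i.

Check differences: 2.42 - 3.66 = -1.24
1.18 - 2.42 = -1.24
Common difference d = -1.24.
First term a = 3.66.
Formula: S_i = 3.66 - 1.24*i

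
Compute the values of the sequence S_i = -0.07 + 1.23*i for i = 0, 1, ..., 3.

This is an arithmetic sequence.
i=0: S_0 = -0.07 + 1.23*0 = -0.07
i=1: S_1 = -0.07 + 1.23*1 = 1.16
i=2: S_2 = -0.07 + 1.23*2 = 2.39
i=3: S_3 = -0.07 + 1.23*3 = 3.62
The first 4 terms are: [-0.07, 1.16, 2.39, 3.62]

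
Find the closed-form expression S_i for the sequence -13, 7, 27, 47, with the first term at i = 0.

Check differences: 7 - -13 = 20
27 - 7 = 20
Common difference d = 20.
First term a = -13.
Formula: S_i = -13 + 20*i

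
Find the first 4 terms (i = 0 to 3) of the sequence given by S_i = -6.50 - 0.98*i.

This is an arithmetic sequence.
i=0: S_0 = -6.5 + -0.98*0 = -6.5
i=1: S_1 = -6.5 + -0.98*1 = -7.48
i=2: S_2 = -6.5 + -0.98*2 = -8.46
i=3: S_3 = -6.5 + -0.98*3 = -9.44
The first 4 terms are: [-6.5, -7.48, -8.46, -9.44]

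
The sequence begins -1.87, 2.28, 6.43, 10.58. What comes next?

Differences: 2.28 - -1.87 = 4.15
This is an arithmetic sequence with common difference d = 4.15.
Next term = 10.58 + 4.15 = 14.73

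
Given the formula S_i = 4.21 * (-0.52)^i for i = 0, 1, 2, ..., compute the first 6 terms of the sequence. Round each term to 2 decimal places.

This is a geometric sequence.
i=0: S_0 = 4.21 * (-0.52)^0 = 4.21
i=1: S_1 = 4.21 * (-0.52)^1 ≈ -2.19
i=2: S_2 = 4.21 * (-0.52)^2 ≈ 1.14
i=3: S_3 = 4.21 * (-0.52)^3 ≈ -0.59
i=4: S_4 = 4.21 * (-0.52)^4 ≈ 0.31
i=5: S_5 = 4.21 * (-0.52)^5 ≈ -0.16
The first 6 terms are: [4.21, -2.19, 1.14, -0.59, 0.31, -0.16]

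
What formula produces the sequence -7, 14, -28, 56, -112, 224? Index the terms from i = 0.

Check ratios: 14 / -7 = -2.0
Common ratio r = -2.
First term a = -7.
Formula: S_i = -7 * (-2)^i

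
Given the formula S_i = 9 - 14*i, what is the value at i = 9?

S_9 = 9 + -14*9 = 9 + -126 = -117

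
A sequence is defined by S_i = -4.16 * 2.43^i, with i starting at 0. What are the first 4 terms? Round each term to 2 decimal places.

This is a geometric sequence.
i=0: S_0 = -4.16 * 2.43^0 = -4.16
i=1: S_1 = -4.16 * 2.43^1 ≈ -10.11
i=2: S_2 = -4.16 * 2.43^2 ≈ -24.56
i=3: S_3 = -4.16 * 2.43^3 ≈ -59.69
The first 4 terms are: [-4.16, -10.11, -24.56, -59.69]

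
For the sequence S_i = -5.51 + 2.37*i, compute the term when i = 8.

S_8 = -5.51 + 2.37*8 = -5.51 + 18.96 = 13.45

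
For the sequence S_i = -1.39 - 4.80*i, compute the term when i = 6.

S_6 = -1.39 + -4.8*6 = -1.39 + -28.8 = -30.19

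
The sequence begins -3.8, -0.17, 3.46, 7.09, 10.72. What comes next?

Differences: -0.17 - -3.8 = 3.63
This is an arithmetic sequence with common difference d = 3.63.
Next term = 10.72 + 3.63 = 14.35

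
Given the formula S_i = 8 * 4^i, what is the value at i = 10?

S_10 = 8 * 4^10 = 8 * 1048576 = 8388608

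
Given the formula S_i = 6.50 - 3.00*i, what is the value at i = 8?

S_8 = 6.5 + -3.0*8 = 6.5 + -24.0 = -17.5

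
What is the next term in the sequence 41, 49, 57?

Differences: 49 - 41 = 8
This is an arithmetic sequence with common difference d = 8.
Next term = 57 + 8 = 65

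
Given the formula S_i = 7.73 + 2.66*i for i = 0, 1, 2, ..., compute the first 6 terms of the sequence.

This is an arithmetic sequence.
i=0: S_0 = 7.73 + 2.66*0 = 7.73
i=1: S_1 = 7.73 + 2.66*1 = 10.39
i=2: S_2 = 7.73 + 2.66*2 = 13.05
i=3: S_3 = 7.73 + 2.66*3 = 15.71
i=4: S_4 = 7.73 + 2.66*4 = 18.37
i=5: S_5 = 7.73 + 2.66*5 = 21.03
The first 6 terms are: [7.73, 10.39, 13.05, 15.71, 18.37, 21.03]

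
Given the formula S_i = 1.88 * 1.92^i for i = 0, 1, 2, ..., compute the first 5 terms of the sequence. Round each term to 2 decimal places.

This is a geometric sequence.
i=0: S_0 = 1.88 * 1.92^0 = 1.88
i=1: S_1 = 1.88 * 1.92^1 ≈ 3.61
i=2: S_2 = 1.88 * 1.92^2 ≈ 6.93
i=3: S_3 = 1.88 * 1.92^3 ≈ 13.31
i=4: S_4 = 1.88 * 1.92^4 ≈ 25.55
The first 5 terms are: [1.88, 3.61, 6.93, 13.31, 25.55]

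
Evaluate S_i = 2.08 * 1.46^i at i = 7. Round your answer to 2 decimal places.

S_7 = 2.08 * 1.46^7 ≈ 2.08 * 14.1407 ≈ 29.41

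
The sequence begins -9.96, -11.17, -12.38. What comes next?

Differences: -11.17 - -9.96 = -1.21
This is an arithmetic sequence with common difference d = -1.21.
Next term = -12.38 + -1.21 = -13.59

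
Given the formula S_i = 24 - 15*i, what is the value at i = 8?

S_8 = 24 + -15*8 = 24 + -120 = -96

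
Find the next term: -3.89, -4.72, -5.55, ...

Differences: -4.72 - -3.89 = -0.83
This is an arithmetic sequence with common difference d = -0.83.
Next term = -5.55 + -0.83 = -6.38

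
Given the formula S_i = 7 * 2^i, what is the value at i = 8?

S_8 = 7 * 2^8 = 7 * 256 = 1792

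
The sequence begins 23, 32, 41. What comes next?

Differences: 32 - 23 = 9
This is an arithmetic sequence with common difference d = 9.
Next term = 41 + 9 = 50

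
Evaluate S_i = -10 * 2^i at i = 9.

S_9 = -10 * 2^9 = -10 * 512 = -5120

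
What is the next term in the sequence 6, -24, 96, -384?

Ratios: -24 / 6 = -4.0
This is a geometric sequence with common ratio r = -4.
Next term = -384 * -4 = 1536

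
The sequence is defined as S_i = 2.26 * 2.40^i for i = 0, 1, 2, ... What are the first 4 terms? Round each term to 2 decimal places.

This is a geometric sequence.
i=0: S_0 = 2.26 * 2.4^0 = 2.26
i=1: S_1 = 2.26 * 2.4^1 ≈ 5.42
i=2: S_2 = 2.26 * 2.4^2 ≈ 13.02
i=3: S_3 = 2.26 * 2.4^3 ≈ 31.24
The first 4 terms are: [2.26, 5.42, 13.02, 31.24]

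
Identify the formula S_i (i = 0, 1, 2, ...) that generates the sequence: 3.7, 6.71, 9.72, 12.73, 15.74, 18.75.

Check differences: 6.71 - 3.7 = 3.01
9.72 - 6.71 = 3.01
Common difference d = 3.01.
First term a = 3.7.
Formula: S_i = 3.70 + 3.01*i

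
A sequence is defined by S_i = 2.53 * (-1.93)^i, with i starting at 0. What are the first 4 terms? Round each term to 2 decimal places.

This is a geometric sequence.
i=0: S_0 = 2.53 * (-1.93)^0 = 2.53
i=1: S_1 = 2.53 * (-1.93)^1 ≈ -4.88
i=2: S_2 = 2.53 * (-1.93)^2 ≈ 9.42
i=3: S_3 = 2.53 * (-1.93)^3 ≈ -18.19
The first 4 terms are: [2.53, -4.88, 9.42, -18.19]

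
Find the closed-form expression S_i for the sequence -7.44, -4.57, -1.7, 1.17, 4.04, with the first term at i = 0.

Check differences: -4.57 - -7.44 = 2.87
-1.7 - -4.57 = 2.87
Common difference d = 2.87.
First term a = -7.44.
Formula: S_i = -7.44 + 2.87*i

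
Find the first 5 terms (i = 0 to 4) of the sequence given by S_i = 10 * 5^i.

This is a geometric sequence.
i=0: S_0 = 10 * 5^0 = 10
i=1: S_1 = 10 * 5^1 = 50
i=2: S_2 = 10 * 5^2 = 250
i=3: S_3 = 10 * 5^3 = 1250
i=4: S_4 = 10 * 5^4 = 6250
The first 5 terms are: [10, 50, 250, 1250, 6250]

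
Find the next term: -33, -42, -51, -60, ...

Differences: -42 - -33 = -9
This is an arithmetic sequence with common difference d = -9.
Next term = -60 + -9 = -69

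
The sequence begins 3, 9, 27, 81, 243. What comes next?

Ratios: 9 / 3 = 3.0
This is a geometric sequence with common ratio r = 3.
Next term = 243 * 3 = 729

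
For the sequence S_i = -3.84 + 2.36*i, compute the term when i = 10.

S_10 = -3.84 + 2.36*10 = -3.84 + 23.6 = 19.76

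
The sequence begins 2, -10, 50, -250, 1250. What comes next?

Ratios: -10 / 2 = -5.0
This is a geometric sequence with common ratio r = -5.
Next term = 1250 * -5 = -6250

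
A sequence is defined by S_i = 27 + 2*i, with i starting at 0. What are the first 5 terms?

This is an arithmetic sequence.
i=0: S_0 = 27 + 2*0 = 27
i=1: S_1 = 27 + 2*1 = 29
i=2: S_2 = 27 + 2*2 = 31
i=3: S_3 = 27 + 2*3 = 33
i=4: S_4 = 27 + 2*4 = 35
The first 5 terms are: [27, 29, 31, 33, 35]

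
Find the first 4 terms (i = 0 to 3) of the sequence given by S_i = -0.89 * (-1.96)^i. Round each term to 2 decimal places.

This is a geometric sequence.
i=0: S_0 = -0.89 * (-1.96)^0 = -0.89
i=1: S_1 = -0.89 * (-1.96)^1 ≈ 1.74
i=2: S_2 = -0.89 * (-1.96)^2 ≈ -3.42
i=3: S_3 = -0.89 * (-1.96)^3 ≈ 6.7
The first 4 terms are: [-0.89, 1.74, -3.42, 6.7]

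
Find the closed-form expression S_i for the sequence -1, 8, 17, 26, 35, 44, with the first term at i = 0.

Check differences: 8 - -1 = 9
17 - 8 = 9
Common difference d = 9.
First term a = -1.
Formula: S_i = -1 + 9*i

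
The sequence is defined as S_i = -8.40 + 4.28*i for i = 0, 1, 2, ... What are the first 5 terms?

This is an arithmetic sequence.
i=0: S_0 = -8.4 + 4.28*0 = -8.4
i=1: S_1 = -8.4 + 4.28*1 = -4.12
i=2: S_2 = -8.4 + 4.28*2 = 0.16
i=3: S_3 = -8.4 + 4.28*3 = 4.44
i=4: S_4 = -8.4 + 4.28*4 = 8.72
The first 5 terms are: [-8.4, -4.12, 0.16, 4.44, 8.72]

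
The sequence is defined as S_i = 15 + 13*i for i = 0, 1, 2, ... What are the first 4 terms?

This is an arithmetic sequence.
i=0: S_0 = 15 + 13*0 = 15
i=1: S_1 = 15 + 13*1 = 28
i=2: S_2 = 15 + 13*2 = 41
i=3: S_3 = 15 + 13*3 = 54
The first 4 terms are: [15, 28, 41, 54]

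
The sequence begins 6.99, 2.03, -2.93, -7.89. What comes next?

Differences: 2.03 - 6.99 = -4.96
This is an arithmetic sequence with common difference d = -4.96.
Next term = -7.89 + -4.96 = -12.85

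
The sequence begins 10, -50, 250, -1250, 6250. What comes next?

Ratios: -50 / 10 = -5.0
This is a geometric sequence with common ratio r = -5.
Next term = 6250 * -5 = -31250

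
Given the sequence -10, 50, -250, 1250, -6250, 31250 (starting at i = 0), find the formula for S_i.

Check ratios: 50 / -10 = -5.0
Common ratio r = -5.
First term a = -10.
Formula: S_i = -10 * (-5)^i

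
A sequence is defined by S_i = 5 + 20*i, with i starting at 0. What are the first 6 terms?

This is an arithmetic sequence.
i=0: S_0 = 5 + 20*0 = 5
i=1: S_1 = 5 + 20*1 = 25
i=2: S_2 = 5 + 20*2 = 45
i=3: S_3 = 5 + 20*3 = 65
i=4: S_4 = 5 + 20*4 = 85
i=5: S_5 = 5 + 20*5 = 105
The first 6 terms are: [5, 25, 45, 65, 85, 105]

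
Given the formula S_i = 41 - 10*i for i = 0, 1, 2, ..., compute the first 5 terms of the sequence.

This is an arithmetic sequence.
i=0: S_0 = 41 + -10*0 = 41
i=1: S_1 = 41 + -10*1 = 31
i=2: S_2 = 41 + -10*2 = 21
i=3: S_3 = 41 + -10*3 = 11
i=4: S_4 = 41 + -10*4 = 1
The first 5 terms are: [41, 31, 21, 11, 1]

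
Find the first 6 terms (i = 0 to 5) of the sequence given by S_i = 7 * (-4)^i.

This is a geometric sequence.
i=0: S_0 = 7 * (-4)^0 = 7
i=1: S_1 = 7 * (-4)^1 = -28
i=2: S_2 = 7 * (-4)^2 = 112
i=3: S_3 = 7 * (-4)^3 = -448
i=4: S_4 = 7 * (-4)^4 = 1792
i=5: S_5 = 7 * (-4)^5 = -7168
The first 6 terms are: [7, -28, 112, -448, 1792, -7168]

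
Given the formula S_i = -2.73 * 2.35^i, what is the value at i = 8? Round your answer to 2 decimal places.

S_8 = -2.73 * 2.35^8 ≈ -2.73 * 930.1284 ≈ -2539.25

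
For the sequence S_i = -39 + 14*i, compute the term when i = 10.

S_10 = -39 + 14*10 = -39 + 140 = 101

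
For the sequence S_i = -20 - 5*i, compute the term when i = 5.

S_5 = -20 + -5*5 = -20 + -25 = -45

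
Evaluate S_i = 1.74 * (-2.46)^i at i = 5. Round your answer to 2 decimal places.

S_5 = 1.74 * (-2.46)^5 ≈ 1.74 * -90.0898 ≈ -156.76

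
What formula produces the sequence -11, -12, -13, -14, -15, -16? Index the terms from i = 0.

Check differences: -12 - -11 = -1
-13 - -12 = -1
Common difference d = -1.
First term a = -11.
Formula: S_i = -11 - 1*i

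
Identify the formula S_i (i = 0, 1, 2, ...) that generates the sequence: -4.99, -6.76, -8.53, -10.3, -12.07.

Check differences: -6.76 - -4.99 = -1.77
-8.53 - -6.76 = -1.77
Common difference d = -1.77.
First term a = -4.99.
Formula: S_i = -4.99 - 1.77*i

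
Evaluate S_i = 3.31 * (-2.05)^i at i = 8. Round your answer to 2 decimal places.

S_8 = 3.31 * (-2.05)^8 ≈ 3.31 * 311.9111 ≈ 1032.43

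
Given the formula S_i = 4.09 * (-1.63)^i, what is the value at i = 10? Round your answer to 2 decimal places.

S_10 = 4.09 * (-1.63)^10 ≈ 4.09 * 132.3964 ≈ 541.5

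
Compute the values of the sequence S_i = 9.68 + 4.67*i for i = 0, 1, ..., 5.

This is an arithmetic sequence.
i=0: S_0 = 9.68 + 4.67*0 = 9.68
i=1: S_1 = 9.68 + 4.67*1 = 14.35
i=2: S_2 = 9.68 + 4.67*2 = 19.02
i=3: S_3 = 9.68 + 4.67*3 = 23.69
i=4: S_4 = 9.68 + 4.67*4 = 28.36
i=5: S_5 = 9.68 + 4.67*5 = 33.03
The first 6 terms are: [9.68, 14.35, 19.02, 23.69, 28.36, 33.03]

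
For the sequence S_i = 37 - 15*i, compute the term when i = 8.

S_8 = 37 + -15*8 = 37 + -120 = -83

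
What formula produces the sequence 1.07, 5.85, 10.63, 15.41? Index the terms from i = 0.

Check differences: 5.85 - 1.07 = 4.78
10.63 - 5.85 = 4.78
Common difference d = 4.78.
First term a = 1.07.
Formula: S_i = 1.07 + 4.78*i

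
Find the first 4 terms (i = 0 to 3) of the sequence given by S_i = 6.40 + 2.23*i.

This is an arithmetic sequence.
i=0: S_0 = 6.4 + 2.23*0 = 6.4
i=1: S_1 = 6.4 + 2.23*1 = 8.63
i=2: S_2 = 6.4 + 2.23*2 = 10.86
i=3: S_3 = 6.4 + 2.23*3 = 13.09
The first 4 terms are: [6.4, 8.63, 10.86, 13.09]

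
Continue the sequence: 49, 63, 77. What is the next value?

Differences: 63 - 49 = 14
This is an arithmetic sequence with common difference d = 14.
Next term = 77 + 14 = 91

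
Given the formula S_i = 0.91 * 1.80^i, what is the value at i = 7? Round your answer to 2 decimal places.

S_7 = 0.91 * 1.8^7 ≈ 0.91 * 61.222 ≈ 55.71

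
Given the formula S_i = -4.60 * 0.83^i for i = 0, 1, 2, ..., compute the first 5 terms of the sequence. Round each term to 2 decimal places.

This is a geometric sequence.
i=0: S_0 = -4.6 * 0.83^0 = -4.6
i=1: S_1 = -4.6 * 0.83^1 ≈ -3.82
i=2: S_2 = -4.6 * 0.83^2 ≈ -3.17
i=3: S_3 = -4.6 * 0.83^3 ≈ -2.63
i=4: S_4 = -4.6 * 0.83^4 ≈ -2.18
The first 5 terms are: [-4.6, -3.82, -3.17, -2.63, -2.18]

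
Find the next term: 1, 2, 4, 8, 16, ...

Ratios: 2 / 1 = 2.0
This is a geometric sequence with common ratio r = 2.
Next term = 16 * 2 = 32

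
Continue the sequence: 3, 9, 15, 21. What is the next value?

Differences: 9 - 3 = 6
This is an arithmetic sequence with common difference d = 6.
Next term = 21 + 6 = 27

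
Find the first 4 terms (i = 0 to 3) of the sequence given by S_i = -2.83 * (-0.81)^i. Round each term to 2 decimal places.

This is a geometric sequence.
i=0: S_0 = -2.83 * (-0.81)^0 = -2.83
i=1: S_1 = -2.83 * (-0.81)^1 ≈ 2.29
i=2: S_2 = -2.83 * (-0.81)^2 ≈ -1.86
i=3: S_3 = -2.83 * (-0.81)^3 ≈ 1.5
The first 4 terms are: [-2.83, 2.29, -1.86, 1.5]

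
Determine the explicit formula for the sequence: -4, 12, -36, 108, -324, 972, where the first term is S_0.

Check ratios: 12 / -4 = -3.0
Common ratio r = -3.
First term a = -4.
Formula: S_i = -4 * (-3)^i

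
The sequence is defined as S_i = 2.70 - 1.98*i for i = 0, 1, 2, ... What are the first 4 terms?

This is an arithmetic sequence.
i=0: S_0 = 2.7 + -1.98*0 = 2.7
i=1: S_1 = 2.7 + -1.98*1 = 0.72
i=2: S_2 = 2.7 + -1.98*2 = -1.26
i=3: S_3 = 2.7 + -1.98*3 = -3.24
The first 4 terms are: [2.7, 0.72, -1.26, -3.24]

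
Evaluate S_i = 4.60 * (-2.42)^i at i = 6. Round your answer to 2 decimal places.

S_6 = 4.6 * (-2.42)^6 ≈ 4.6 * 200.8594 ≈ 923.95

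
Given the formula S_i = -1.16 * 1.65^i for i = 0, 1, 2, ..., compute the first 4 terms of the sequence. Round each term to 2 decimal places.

This is a geometric sequence.
i=0: S_0 = -1.16 * 1.65^0 = -1.16
i=1: S_1 = -1.16 * 1.65^1 ≈ -1.91
i=2: S_2 = -1.16 * 1.65^2 ≈ -3.16
i=3: S_3 = -1.16 * 1.65^3 ≈ -5.21
The first 4 terms are: [-1.16, -1.91, -3.16, -5.21]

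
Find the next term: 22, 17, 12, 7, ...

Differences: 17 - 22 = -5
This is an arithmetic sequence with common difference d = -5.
Next term = 7 + -5 = 2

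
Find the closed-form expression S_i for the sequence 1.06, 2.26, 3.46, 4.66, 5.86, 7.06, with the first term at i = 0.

Check differences: 2.26 - 1.06 = 1.2
3.46 - 2.26 = 1.2
Common difference d = 1.2.
First term a = 1.06.
Formula: S_i = 1.06 + 1.20*i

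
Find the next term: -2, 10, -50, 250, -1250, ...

Ratios: 10 / -2 = -5.0
This is a geometric sequence with common ratio r = -5.
Next term = -1250 * -5 = 6250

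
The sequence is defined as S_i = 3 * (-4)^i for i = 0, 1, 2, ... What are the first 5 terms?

This is a geometric sequence.
i=0: S_0 = 3 * (-4)^0 = 3
i=1: S_1 = 3 * (-4)^1 = -12
i=2: S_2 = 3 * (-4)^2 = 48
i=3: S_3 = 3 * (-4)^3 = -192
i=4: S_4 = 3 * (-4)^4 = 768
The first 5 terms are: [3, -12, 48, -192, 768]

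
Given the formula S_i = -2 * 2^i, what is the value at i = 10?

S_10 = -2 * 2^10 = -2 * 1024 = -2048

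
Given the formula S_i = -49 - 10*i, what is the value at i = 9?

S_9 = -49 + -10*9 = -49 + -90 = -139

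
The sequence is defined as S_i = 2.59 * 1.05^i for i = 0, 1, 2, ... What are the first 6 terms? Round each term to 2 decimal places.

This is a geometric sequence.
i=0: S_0 = 2.59 * 1.05^0 = 2.59
i=1: S_1 = 2.59 * 1.05^1 ≈ 2.72
i=2: S_2 = 2.59 * 1.05^2 ≈ 2.86
i=3: S_3 = 2.59 * 1.05^3 ≈ 3.0
i=4: S_4 = 2.59 * 1.05^4 ≈ 3.15
i=5: S_5 = 2.59 * 1.05^5 ≈ 3.31
The first 6 terms are: [2.59, 2.72, 2.86, 3.0, 3.15, 3.31]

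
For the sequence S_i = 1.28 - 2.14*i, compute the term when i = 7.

S_7 = 1.28 + -2.14*7 = 1.28 + -14.98 = -13.7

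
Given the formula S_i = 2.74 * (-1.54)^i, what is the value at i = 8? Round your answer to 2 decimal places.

S_8 = 2.74 * (-1.54)^8 ≈ 2.74 * 31.6348 ≈ 86.68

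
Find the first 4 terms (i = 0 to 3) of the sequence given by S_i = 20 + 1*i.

This is an arithmetic sequence.
i=0: S_0 = 20 + 1*0 = 20
i=1: S_1 = 20 + 1*1 = 21
i=2: S_2 = 20 + 1*2 = 22
i=3: S_3 = 20 + 1*3 = 23
The first 4 terms are: [20, 21, 22, 23]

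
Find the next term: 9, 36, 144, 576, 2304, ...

Ratios: 36 / 9 = 4.0
This is a geometric sequence with common ratio r = 4.
Next term = 2304 * 4 = 9216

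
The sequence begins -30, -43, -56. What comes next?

Differences: -43 - -30 = -13
This is an arithmetic sequence with common difference d = -13.
Next term = -56 + -13 = -69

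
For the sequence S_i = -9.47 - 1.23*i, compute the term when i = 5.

S_5 = -9.47 + -1.23*5 = -9.47 + -6.15 = -15.62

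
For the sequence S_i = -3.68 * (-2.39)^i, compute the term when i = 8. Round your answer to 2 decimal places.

S_8 = -3.68 * (-2.39)^8 ≈ -3.68 * 1064.592 ≈ -3917.7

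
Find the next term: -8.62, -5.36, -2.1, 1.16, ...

Differences: -5.36 - -8.62 = 3.26
This is an arithmetic sequence with common difference d = 3.26.
Next term = 1.16 + 3.26 = 4.42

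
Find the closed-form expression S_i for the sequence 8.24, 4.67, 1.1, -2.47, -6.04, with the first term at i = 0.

Check differences: 4.67 - 8.24 = -3.57
1.1 - 4.67 = -3.57
Common difference d = -3.57.
First term a = 8.24.
Formula: S_i = 8.24 - 3.57*i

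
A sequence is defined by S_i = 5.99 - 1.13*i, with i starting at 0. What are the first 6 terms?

This is an arithmetic sequence.
i=0: S_0 = 5.99 + -1.13*0 = 5.99
i=1: S_1 = 5.99 + -1.13*1 = 4.86
i=2: S_2 = 5.99 + -1.13*2 = 3.73
i=3: S_3 = 5.99 + -1.13*3 = 2.6
i=4: S_4 = 5.99 + -1.13*4 = 1.47
i=5: S_5 = 5.99 + -1.13*5 = 0.34
The first 6 terms are: [5.99, 4.86, 3.73, 2.6, 1.47, 0.34]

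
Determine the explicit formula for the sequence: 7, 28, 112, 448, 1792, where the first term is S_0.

Check ratios: 28 / 7 = 4.0
Common ratio r = 4.
First term a = 7.
Formula: S_i = 7 * 4^i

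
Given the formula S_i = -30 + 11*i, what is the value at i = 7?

S_7 = -30 + 11*7 = -30 + 77 = 47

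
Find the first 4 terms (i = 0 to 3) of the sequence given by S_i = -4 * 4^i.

This is a geometric sequence.
i=0: S_0 = -4 * 4^0 = -4
i=1: S_1 = -4 * 4^1 = -16
i=2: S_2 = -4 * 4^2 = -64
i=3: S_3 = -4 * 4^3 = -256
The first 4 terms are: [-4, -16, -64, -256]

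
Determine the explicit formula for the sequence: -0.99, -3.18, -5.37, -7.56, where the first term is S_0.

Check differences: -3.18 - -0.99 = -2.19
-5.37 - -3.18 = -2.19
Common difference d = -2.19.
First term a = -0.99.
Formula: S_i = -0.99 - 2.19*i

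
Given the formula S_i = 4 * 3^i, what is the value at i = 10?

S_10 = 4 * 3^10 = 4 * 59049 = 236196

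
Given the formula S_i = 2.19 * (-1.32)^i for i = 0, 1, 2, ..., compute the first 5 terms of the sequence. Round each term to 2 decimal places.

This is a geometric sequence.
i=0: S_0 = 2.19 * (-1.32)^0 = 2.19
i=1: S_1 = 2.19 * (-1.32)^1 ≈ -2.89
i=2: S_2 = 2.19 * (-1.32)^2 ≈ 3.82
i=3: S_3 = 2.19 * (-1.32)^3 ≈ -5.04
i=4: S_4 = 2.19 * (-1.32)^4 ≈ 6.65
The first 5 terms are: [2.19, -2.89, 3.82, -5.04, 6.65]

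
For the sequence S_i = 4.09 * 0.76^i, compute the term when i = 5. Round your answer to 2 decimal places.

S_5 = 4.09 * 0.76^5 ≈ 4.09 * 0.2536 ≈ 1.04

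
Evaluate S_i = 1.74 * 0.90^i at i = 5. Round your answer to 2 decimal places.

S_5 = 1.74 * 0.9^5 ≈ 1.74 * 0.5905 ≈ 1.03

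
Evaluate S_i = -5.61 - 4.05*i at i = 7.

S_7 = -5.61 + -4.05*7 = -5.61 + -28.35 = -33.96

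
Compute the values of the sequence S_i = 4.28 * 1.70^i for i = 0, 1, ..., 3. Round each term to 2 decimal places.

This is a geometric sequence.
i=0: S_0 = 4.28 * 1.7^0 = 4.28
i=1: S_1 = 4.28 * 1.7^1 ≈ 7.28
i=2: S_2 = 4.28 * 1.7^2 ≈ 12.37
i=3: S_3 = 4.28 * 1.7^3 ≈ 21.03
The first 4 terms are: [4.28, 7.28, 12.37, 21.03]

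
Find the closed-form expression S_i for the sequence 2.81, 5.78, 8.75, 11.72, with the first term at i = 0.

Check differences: 5.78 - 2.81 = 2.97
8.75 - 5.78 = 2.97
Common difference d = 2.97.
First term a = 2.81.
Formula: S_i = 2.81 + 2.97*i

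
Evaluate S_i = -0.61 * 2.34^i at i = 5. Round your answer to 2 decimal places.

S_5 = -0.61 * 2.34^5 ≈ -0.61 * 70.1583 ≈ -42.8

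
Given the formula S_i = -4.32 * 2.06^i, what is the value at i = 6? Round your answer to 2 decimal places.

S_6 = -4.32 * 2.06^6 ≈ -4.32 * 76.4193 ≈ -330.13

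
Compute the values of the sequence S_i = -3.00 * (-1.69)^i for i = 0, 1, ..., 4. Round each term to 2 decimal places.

This is a geometric sequence.
i=0: S_0 = -3.0 * (-1.69)^0 = -3.0
i=1: S_1 = -3.0 * (-1.69)^1 = 5.07
i=2: S_2 = -3.0 * (-1.69)^2 ≈ -8.57
i=3: S_3 = -3.0 * (-1.69)^3 ≈ 14.48
i=4: S_4 = -3.0 * (-1.69)^4 ≈ -24.47
The first 5 terms are: [-3.0, 5.07, -8.57, 14.48, -24.47]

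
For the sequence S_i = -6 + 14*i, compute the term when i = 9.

S_9 = -6 + 14*9 = -6 + 126 = 120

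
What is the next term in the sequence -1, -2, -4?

Ratios: -2 / -1 = 2.0
This is a geometric sequence with common ratio r = 2.
Next term = -4 * 2 = -8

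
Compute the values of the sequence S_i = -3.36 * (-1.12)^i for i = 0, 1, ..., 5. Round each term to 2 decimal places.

This is a geometric sequence.
i=0: S_0 = -3.36 * (-1.12)^0 = -3.36
i=1: S_1 = -3.36 * (-1.12)^1 ≈ 3.76
i=2: S_2 = -3.36 * (-1.12)^2 ≈ -4.21
i=3: S_3 = -3.36 * (-1.12)^3 ≈ 4.72
i=4: S_4 = -3.36 * (-1.12)^4 ≈ -5.29
i=5: S_5 = -3.36 * (-1.12)^5 ≈ 5.92
The first 6 terms are: [-3.36, 3.76, -4.21, 4.72, -5.29, 5.92]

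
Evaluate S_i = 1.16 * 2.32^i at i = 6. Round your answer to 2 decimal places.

S_6 = 1.16 * 2.32^6 ≈ 1.16 * 155.9294 ≈ 180.88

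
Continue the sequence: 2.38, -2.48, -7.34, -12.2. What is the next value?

Differences: -2.48 - 2.38 = -4.86
This is an arithmetic sequence with common difference d = -4.86.
Next term = -12.2 + -4.86 = -17.06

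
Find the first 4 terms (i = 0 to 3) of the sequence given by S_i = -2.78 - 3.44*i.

This is an arithmetic sequence.
i=0: S_0 = -2.78 + -3.44*0 = -2.78
i=1: S_1 = -2.78 + -3.44*1 = -6.22
i=2: S_2 = -2.78 + -3.44*2 = -9.66
i=3: S_3 = -2.78 + -3.44*3 = -13.1
The first 4 terms are: [-2.78, -6.22, -9.66, -13.1]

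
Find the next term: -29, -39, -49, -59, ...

Differences: -39 - -29 = -10
This is an arithmetic sequence with common difference d = -10.
Next term = -59 + -10 = -69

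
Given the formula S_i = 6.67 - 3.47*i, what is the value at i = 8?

S_8 = 6.67 + -3.47*8 = 6.67 + -27.76 = -21.09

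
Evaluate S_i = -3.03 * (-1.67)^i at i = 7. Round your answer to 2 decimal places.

S_7 = -3.03 * (-1.67)^7 ≈ -3.03 * -36.2256 ≈ 109.76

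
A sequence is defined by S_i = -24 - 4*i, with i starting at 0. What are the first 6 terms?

This is an arithmetic sequence.
i=0: S_0 = -24 + -4*0 = -24
i=1: S_1 = -24 + -4*1 = -28
i=2: S_2 = -24 + -4*2 = -32
i=3: S_3 = -24 + -4*3 = -36
i=4: S_4 = -24 + -4*4 = -40
i=5: S_5 = -24 + -4*5 = -44
The first 6 terms are: [-24, -28, -32, -36, -40, -44]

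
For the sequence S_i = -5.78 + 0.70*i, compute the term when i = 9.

S_9 = -5.78 + 0.7*9 = -5.78 + 6.3 = 0.52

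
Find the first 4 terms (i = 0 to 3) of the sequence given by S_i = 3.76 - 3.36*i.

This is an arithmetic sequence.
i=0: S_0 = 3.76 + -3.36*0 = 3.76
i=1: S_1 = 3.76 + -3.36*1 = 0.4
i=2: S_2 = 3.76 + -3.36*2 = -2.96
i=3: S_3 = 3.76 + -3.36*3 = -6.32
The first 4 terms are: [3.76, 0.4, -2.96, -6.32]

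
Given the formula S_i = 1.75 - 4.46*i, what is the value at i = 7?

S_7 = 1.75 + -4.46*7 = 1.75 + -31.22 = -29.47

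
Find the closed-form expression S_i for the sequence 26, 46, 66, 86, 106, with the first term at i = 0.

Check differences: 46 - 26 = 20
66 - 46 = 20
Common difference d = 20.
First term a = 26.
Formula: S_i = 26 + 20*i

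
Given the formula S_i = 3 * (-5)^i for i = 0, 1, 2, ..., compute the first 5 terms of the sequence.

This is a geometric sequence.
i=0: S_0 = 3 * (-5)^0 = 3
i=1: S_1 = 3 * (-5)^1 = -15
i=2: S_2 = 3 * (-5)^2 = 75
i=3: S_3 = 3 * (-5)^3 = -375
i=4: S_4 = 3 * (-5)^4 = 1875
The first 5 terms are: [3, -15, 75, -375, 1875]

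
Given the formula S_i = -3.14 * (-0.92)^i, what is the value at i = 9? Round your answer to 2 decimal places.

S_9 = -3.14 * (-0.92)^9 ≈ -3.14 * -0.4722 ≈ 1.48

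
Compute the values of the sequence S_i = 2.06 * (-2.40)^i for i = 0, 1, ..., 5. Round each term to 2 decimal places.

This is a geometric sequence.
i=0: S_0 = 2.06 * (-2.4)^0 = 2.06
i=1: S_1 = 2.06 * (-2.4)^1 ≈ -4.94
i=2: S_2 = 2.06 * (-2.4)^2 ≈ 11.87
i=3: S_3 = 2.06 * (-2.4)^3 ≈ -28.48
i=4: S_4 = 2.06 * (-2.4)^4 ≈ 68.35
i=5: S_5 = 2.06 * (-2.4)^5 ≈ -164.03
The first 6 terms are: [2.06, -4.94, 11.87, -28.48, 68.35, -164.03]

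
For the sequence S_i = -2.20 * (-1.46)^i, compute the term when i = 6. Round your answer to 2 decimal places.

S_6 = -2.2 * (-1.46)^6 ≈ -2.2 * 9.6854 ≈ -21.31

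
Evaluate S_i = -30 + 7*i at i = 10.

S_10 = -30 + 7*10 = -30 + 70 = 40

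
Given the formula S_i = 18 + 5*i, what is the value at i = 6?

S_6 = 18 + 5*6 = 18 + 30 = 48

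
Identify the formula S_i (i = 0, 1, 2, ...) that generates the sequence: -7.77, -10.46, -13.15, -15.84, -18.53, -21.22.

Check differences: -10.46 - -7.77 = -2.69
-13.15 - -10.46 = -2.69
Common difference d = -2.69.
First term a = -7.77.
Formula: S_i = -7.77 - 2.69*i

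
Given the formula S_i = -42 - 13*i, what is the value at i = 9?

S_9 = -42 + -13*9 = -42 + -117 = -159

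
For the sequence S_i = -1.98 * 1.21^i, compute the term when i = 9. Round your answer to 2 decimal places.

S_9 = -1.98 * 1.21^9 ≈ -1.98 * 5.5599 ≈ -11.01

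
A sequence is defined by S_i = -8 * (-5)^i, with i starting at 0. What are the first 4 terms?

This is a geometric sequence.
i=0: S_0 = -8 * (-5)^0 = -8
i=1: S_1 = -8 * (-5)^1 = 40
i=2: S_2 = -8 * (-5)^2 = -200
i=3: S_3 = -8 * (-5)^3 = 1000
The first 4 terms are: [-8, 40, -200, 1000]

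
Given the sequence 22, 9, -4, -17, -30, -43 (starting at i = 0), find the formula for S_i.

Check differences: 9 - 22 = -13
-4 - 9 = -13
Common difference d = -13.
First term a = 22.
Formula: S_i = 22 - 13*i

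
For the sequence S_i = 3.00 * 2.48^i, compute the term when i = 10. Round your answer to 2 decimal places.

S_10 = 3.0 * 2.48^10 ≈ 3.0 * 8800.6917 ≈ 26402.08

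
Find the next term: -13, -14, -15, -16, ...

Differences: -14 - -13 = -1
This is an arithmetic sequence with common difference d = -1.
Next term = -16 + -1 = -17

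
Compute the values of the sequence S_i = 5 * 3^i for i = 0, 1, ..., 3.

This is a geometric sequence.
i=0: S_0 = 5 * 3^0 = 5
i=1: S_1 = 5 * 3^1 = 15
i=2: S_2 = 5 * 3^2 = 45
i=3: S_3 = 5 * 3^3 = 135
The first 4 terms are: [5, 15, 45, 135]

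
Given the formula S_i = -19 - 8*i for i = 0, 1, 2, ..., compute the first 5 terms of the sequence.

This is an arithmetic sequence.
i=0: S_0 = -19 + -8*0 = -19
i=1: S_1 = -19 + -8*1 = -27
i=2: S_2 = -19 + -8*2 = -35
i=3: S_3 = -19 + -8*3 = -43
i=4: S_4 = -19 + -8*4 = -51
The first 5 terms are: [-19, -27, -35, -43, -51]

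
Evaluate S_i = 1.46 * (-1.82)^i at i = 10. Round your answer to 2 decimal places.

S_10 = 1.46 * (-1.82)^10 ≈ 1.46 * 398.7621 ≈ 582.19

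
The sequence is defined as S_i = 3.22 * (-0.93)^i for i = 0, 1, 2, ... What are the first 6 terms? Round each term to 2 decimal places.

This is a geometric sequence.
i=0: S_0 = 3.22 * (-0.93)^0 = 3.22
i=1: S_1 = 3.22 * (-0.93)^1 ≈ -2.99
i=2: S_2 = 3.22 * (-0.93)^2 ≈ 2.78
i=3: S_3 = 3.22 * (-0.93)^3 ≈ -2.59
i=4: S_4 = 3.22 * (-0.93)^4 ≈ 2.41
i=5: S_5 = 3.22 * (-0.93)^5 ≈ -2.24
The first 6 terms are: [3.22, -2.99, 2.78, -2.59, 2.41, -2.24]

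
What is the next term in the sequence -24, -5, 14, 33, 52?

Differences: -5 - -24 = 19
This is an arithmetic sequence with common difference d = 19.
Next term = 52 + 19 = 71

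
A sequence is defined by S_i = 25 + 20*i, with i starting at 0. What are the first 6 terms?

This is an arithmetic sequence.
i=0: S_0 = 25 + 20*0 = 25
i=1: S_1 = 25 + 20*1 = 45
i=2: S_2 = 25 + 20*2 = 65
i=3: S_3 = 25 + 20*3 = 85
i=4: S_4 = 25 + 20*4 = 105
i=5: S_5 = 25 + 20*5 = 125
The first 6 terms are: [25, 45, 65, 85, 105, 125]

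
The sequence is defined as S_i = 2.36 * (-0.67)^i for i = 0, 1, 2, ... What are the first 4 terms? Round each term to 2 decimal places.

This is a geometric sequence.
i=0: S_0 = 2.36 * (-0.67)^0 = 2.36
i=1: S_1 = 2.36 * (-0.67)^1 ≈ -1.58
i=2: S_2 = 2.36 * (-0.67)^2 ≈ 1.06
i=3: S_3 = 2.36 * (-0.67)^3 ≈ -0.71
The first 4 terms are: [2.36, -1.58, 1.06, -0.71]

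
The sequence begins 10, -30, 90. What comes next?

Ratios: -30 / 10 = -3.0
This is a geometric sequence with common ratio r = -3.
Next term = 90 * -3 = -270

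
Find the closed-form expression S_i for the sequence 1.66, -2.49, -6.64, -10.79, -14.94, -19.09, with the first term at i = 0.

Check differences: -2.49 - 1.66 = -4.15
-6.64 - -2.49 = -4.15
Common difference d = -4.15.
First term a = 1.66.
Formula: S_i = 1.66 - 4.15*i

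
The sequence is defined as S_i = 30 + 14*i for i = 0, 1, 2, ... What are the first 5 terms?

This is an arithmetic sequence.
i=0: S_0 = 30 + 14*0 = 30
i=1: S_1 = 30 + 14*1 = 44
i=2: S_2 = 30 + 14*2 = 58
i=3: S_3 = 30 + 14*3 = 72
i=4: S_4 = 30 + 14*4 = 86
The first 5 terms are: [30, 44, 58, 72, 86]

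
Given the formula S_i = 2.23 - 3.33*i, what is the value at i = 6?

S_6 = 2.23 + -3.33*6 = 2.23 + -19.98 = -17.75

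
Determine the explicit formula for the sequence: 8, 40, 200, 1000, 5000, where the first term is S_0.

Check ratios: 40 / 8 = 5.0
Common ratio r = 5.
First term a = 8.
Formula: S_i = 8 * 5^i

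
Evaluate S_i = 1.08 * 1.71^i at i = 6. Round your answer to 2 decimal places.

S_6 = 1.08 * 1.71^6 ≈ 1.08 * 25.0021 ≈ 27.0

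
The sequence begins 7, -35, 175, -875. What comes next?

Ratios: -35 / 7 = -5.0
This is a geometric sequence with common ratio r = -5.
Next term = -875 * -5 = 4375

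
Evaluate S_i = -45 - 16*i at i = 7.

S_7 = -45 + -16*7 = -45 + -112 = -157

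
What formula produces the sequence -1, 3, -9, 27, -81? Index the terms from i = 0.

Check ratios: 3 / -1 = -3.0
Common ratio r = -3.
First term a = -1.
Formula: S_i = -1 * (-3)^i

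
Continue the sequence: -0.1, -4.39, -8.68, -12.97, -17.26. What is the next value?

Differences: -4.39 - -0.1 = -4.29
This is an arithmetic sequence with common difference d = -4.29.
Next term = -17.26 + -4.29 = -21.55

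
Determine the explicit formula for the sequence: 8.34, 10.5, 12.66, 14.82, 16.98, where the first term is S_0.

Check differences: 10.5 - 8.34 = 2.16
12.66 - 10.5 = 2.16
Common difference d = 2.16.
First term a = 8.34.
Formula: S_i = 8.34 + 2.16*i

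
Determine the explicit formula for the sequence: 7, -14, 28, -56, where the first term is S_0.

Check ratios: -14 / 7 = -2.0
Common ratio r = -2.
First term a = 7.
Formula: S_i = 7 * (-2)^i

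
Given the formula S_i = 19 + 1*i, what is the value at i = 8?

S_8 = 19 + 1*8 = 19 + 8 = 27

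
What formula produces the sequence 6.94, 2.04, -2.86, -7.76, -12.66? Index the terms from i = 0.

Check differences: 2.04 - 6.94 = -4.9
-2.86 - 2.04 = -4.9
Common difference d = -4.9.
First term a = 6.94.
Formula: S_i = 6.94 - 4.90*i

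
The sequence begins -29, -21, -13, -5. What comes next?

Differences: -21 - -29 = 8
This is an arithmetic sequence with common difference d = 8.
Next term = -5 + 8 = 3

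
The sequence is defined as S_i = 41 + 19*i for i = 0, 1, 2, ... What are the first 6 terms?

This is an arithmetic sequence.
i=0: S_0 = 41 + 19*0 = 41
i=1: S_1 = 41 + 19*1 = 60
i=2: S_2 = 41 + 19*2 = 79
i=3: S_3 = 41 + 19*3 = 98
i=4: S_4 = 41 + 19*4 = 117
i=5: S_5 = 41 + 19*5 = 136
The first 6 terms are: [41, 60, 79, 98, 117, 136]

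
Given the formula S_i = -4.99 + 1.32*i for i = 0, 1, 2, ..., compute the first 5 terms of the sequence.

This is an arithmetic sequence.
i=0: S_0 = -4.99 + 1.32*0 = -4.99
i=1: S_1 = -4.99 + 1.32*1 = -3.67
i=2: S_2 = -4.99 + 1.32*2 = -2.35
i=3: S_3 = -4.99 + 1.32*3 = -1.03
i=4: S_4 = -4.99 + 1.32*4 = 0.29
The first 5 terms are: [-4.99, -3.67, -2.35, -1.03, 0.29]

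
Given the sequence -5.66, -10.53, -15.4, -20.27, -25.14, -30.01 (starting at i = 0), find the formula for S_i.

Check differences: -10.53 - -5.66 = -4.87
-15.4 - -10.53 = -4.87
Common difference d = -4.87.
First term a = -5.66.
Formula: S_i = -5.66 - 4.87*i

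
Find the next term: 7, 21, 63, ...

Ratios: 21 / 7 = 3.0
This is a geometric sequence with common ratio r = 3.
Next term = 63 * 3 = 189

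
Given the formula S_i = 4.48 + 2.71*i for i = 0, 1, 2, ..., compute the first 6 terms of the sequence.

This is an arithmetic sequence.
i=0: S_0 = 4.48 + 2.71*0 = 4.48
i=1: S_1 = 4.48 + 2.71*1 = 7.19
i=2: S_2 = 4.48 + 2.71*2 = 9.9
i=3: S_3 = 4.48 + 2.71*3 = 12.61
i=4: S_4 = 4.48 + 2.71*4 = 15.32
i=5: S_5 = 4.48 + 2.71*5 = 18.03
The first 6 terms are: [4.48, 7.19, 9.9, 12.61, 15.32, 18.03]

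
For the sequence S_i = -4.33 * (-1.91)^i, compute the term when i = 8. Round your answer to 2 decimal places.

S_8 = -4.33 * (-1.91)^8 ≈ -4.33 * 177.1197 ≈ -766.93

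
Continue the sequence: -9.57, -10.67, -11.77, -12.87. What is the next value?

Differences: -10.67 - -9.57 = -1.1
This is an arithmetic sequence with common difference d = -1.1.
Next term = -12.87 + -1.1 = -13.97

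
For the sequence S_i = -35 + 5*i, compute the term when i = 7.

S_7 = -35 + 5*7 = -35 + 35 = 0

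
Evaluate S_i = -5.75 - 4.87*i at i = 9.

S_9 = -5.75 + -4.87*9 = -5.75 + -43.83 = -49.58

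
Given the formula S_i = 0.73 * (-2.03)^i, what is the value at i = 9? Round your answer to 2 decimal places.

S_9 = 0.73 * (-2.03)^9 ≈ 0.73 * -585.4157 ≈ -427.35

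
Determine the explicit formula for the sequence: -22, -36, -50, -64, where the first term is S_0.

Check differences: -36 - -22 = -14
-50 - -36 = -14
Common difference d = -14.
First term a = -22.
Formula: S_i = -22 - 14*i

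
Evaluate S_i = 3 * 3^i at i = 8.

S_8 = 3 * 3^8 = 3 * 6561 = 19683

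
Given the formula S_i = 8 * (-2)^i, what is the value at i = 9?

S_9 = 8 * (-2)^9 = 8 * -512 = -4096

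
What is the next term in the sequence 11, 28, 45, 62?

Differences: 28 - 11 = 17
This is an arithmetic sequence with common difference d = 17.
Next term = 62 + 17 = 79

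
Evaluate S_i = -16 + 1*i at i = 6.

S_6 = -16 + 1*6 = -16 + 6 = -10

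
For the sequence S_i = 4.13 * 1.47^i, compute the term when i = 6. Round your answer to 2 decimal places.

S_6 = 4.13 * 1.47^6 ≈ 4.13 * 10.0903 ≈ 41.67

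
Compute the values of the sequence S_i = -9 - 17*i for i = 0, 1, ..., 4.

This is an arithmetic sequence.
i=0: S_0 = -9 + -17*0 = -9
i=1: S_1 = -9 + -17*1 = -26
i=2: S_2 = -9 + -17*2 = -43
i=3: S_3 = -9 + -17*3 = -60
i=4: S_4 = -9 + -17*4 = -77
The first 5 terms are: [-9, -26, -43, -60, -77]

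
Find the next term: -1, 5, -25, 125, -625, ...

Ratios: 5 / -1 = -5.0
This is a geometric sequence with common ratio r = -5.
Next term = -625 * -5 = 3125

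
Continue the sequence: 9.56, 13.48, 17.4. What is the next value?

Differences: 13.48 - 9.56 = 3.92
This is an arithmetic sequence with common difference d = 3.92.
Next term = 17.4 + 3.92 = 21.32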